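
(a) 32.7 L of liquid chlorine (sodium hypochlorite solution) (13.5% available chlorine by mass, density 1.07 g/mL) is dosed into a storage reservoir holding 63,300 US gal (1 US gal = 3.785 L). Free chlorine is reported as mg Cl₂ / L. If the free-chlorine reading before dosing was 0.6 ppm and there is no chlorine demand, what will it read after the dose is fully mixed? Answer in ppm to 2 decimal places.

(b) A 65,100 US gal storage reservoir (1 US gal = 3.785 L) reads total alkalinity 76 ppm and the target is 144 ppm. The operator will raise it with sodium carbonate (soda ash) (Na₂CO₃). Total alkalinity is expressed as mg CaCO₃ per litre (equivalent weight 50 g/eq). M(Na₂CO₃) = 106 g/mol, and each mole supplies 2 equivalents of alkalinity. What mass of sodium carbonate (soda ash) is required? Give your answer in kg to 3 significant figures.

(a) 20.31 ppm; (b) 17.8 kg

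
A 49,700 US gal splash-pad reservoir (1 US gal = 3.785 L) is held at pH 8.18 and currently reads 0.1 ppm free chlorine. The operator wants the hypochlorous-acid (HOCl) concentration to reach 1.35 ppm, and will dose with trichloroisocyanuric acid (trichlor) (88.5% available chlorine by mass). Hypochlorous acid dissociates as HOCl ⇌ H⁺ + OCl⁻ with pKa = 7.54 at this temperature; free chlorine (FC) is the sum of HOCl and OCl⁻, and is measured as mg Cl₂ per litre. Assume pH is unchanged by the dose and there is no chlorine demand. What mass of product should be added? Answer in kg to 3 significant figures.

1.52 kg

Volume: 49,700 US gal × 3.785 L/gal = 188,114 L.
[OCl⁻]/[HOCl] = 10^(pH − pKa) = 10^(8.18 − 7.54) = 4.365; fraction as HOCl = 1/(1 + 4.365) = 0.1864.
Free chlorine required for 1.35 ppm HOCl: 1.35 / 0.1864 = 7.243 ppm.
FC to add: 7.243 − 0.1 = 7.143 mg/L as Cl₂.
Cl₂ equivalent: 7.143 mg/L × 188,114 L = 1344 g.
Product at 88.5% available Cl: 1344 / 0.885 = 1518 g.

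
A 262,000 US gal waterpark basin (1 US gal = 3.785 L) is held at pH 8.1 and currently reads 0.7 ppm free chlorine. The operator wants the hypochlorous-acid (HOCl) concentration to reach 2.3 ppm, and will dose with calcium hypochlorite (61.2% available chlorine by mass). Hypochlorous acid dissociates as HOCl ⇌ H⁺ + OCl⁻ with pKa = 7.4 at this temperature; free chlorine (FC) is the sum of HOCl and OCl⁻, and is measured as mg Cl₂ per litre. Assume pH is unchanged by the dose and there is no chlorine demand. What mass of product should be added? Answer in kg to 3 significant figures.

21.3 kg

Volume: 262,000 US gal × 3.785 L/gal = 991,670 L.
[OCl⁻]/[HOCl] = 10^(pH − pKa) = 10^(8.1 − 7.4) = 5.012; fraction as HOCl = 1/(1 + 5.012) = 0.1663.
Free chlorine required for 2.3 ppm HOCl: 2.3 / 0.1663 = 13.83 ppm.
FC to add: 13.83 − 0.7 = 13.13 mg/L as Cl₂.
Cl₂ equivalent: 13.13 mg/L × 991,670 L = 13,020 g.
Product at 61.2% available Cl: 13,020 / 0.612 = 21,270 g.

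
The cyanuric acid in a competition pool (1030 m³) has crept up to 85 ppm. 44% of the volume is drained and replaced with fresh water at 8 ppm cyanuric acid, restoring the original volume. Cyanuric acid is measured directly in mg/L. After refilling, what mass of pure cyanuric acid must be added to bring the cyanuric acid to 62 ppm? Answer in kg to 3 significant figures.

11.2 kg

Volume: 1030 m³ = 1,030,000 L.
After draining 44% and refilling: 85 × 0.56 + 8 × 0.44 = 51.12 ppm.
Deficit to target: 62 − 51.12 = 10.88 mg/L.
Mass: 10.88 mg/L × 1,030,000 L = 11,210 g cyanuric acid.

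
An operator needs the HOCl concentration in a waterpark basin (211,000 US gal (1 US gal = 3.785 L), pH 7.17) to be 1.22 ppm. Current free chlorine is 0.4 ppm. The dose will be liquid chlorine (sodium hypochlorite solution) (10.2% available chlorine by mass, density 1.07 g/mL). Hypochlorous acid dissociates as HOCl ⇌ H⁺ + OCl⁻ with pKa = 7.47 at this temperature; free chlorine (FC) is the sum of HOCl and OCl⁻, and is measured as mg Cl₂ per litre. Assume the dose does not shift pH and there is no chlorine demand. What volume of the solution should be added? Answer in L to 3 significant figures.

Volume: 211,000 US gal × 3.785 L/gal = 798,635 L.
[OCl⁻]/[HOCl] = 10^(pH − pKa) = 10^(7.17 − 7.47) = 0.5012; fraction as HOCl = 1/(1 + 0.5012) = 0.6661.
Free chlorine required for 1.22 ppm HOCl: 1.22 / 0.6661 = 1.831 ppm.
FC to add: 1.831 − 0.4 = 1.431 mg/L as Cl₂.
Cl₂ equivalent: 1.431 mg/L × 798,635 L = 1143 g.
Product at 10.2% available Cl: 1143 / 0.102 = 11,210 g.
Volume: 11,210 g ÷ 1.07 g/mL = 10,470 mL.

10.5 L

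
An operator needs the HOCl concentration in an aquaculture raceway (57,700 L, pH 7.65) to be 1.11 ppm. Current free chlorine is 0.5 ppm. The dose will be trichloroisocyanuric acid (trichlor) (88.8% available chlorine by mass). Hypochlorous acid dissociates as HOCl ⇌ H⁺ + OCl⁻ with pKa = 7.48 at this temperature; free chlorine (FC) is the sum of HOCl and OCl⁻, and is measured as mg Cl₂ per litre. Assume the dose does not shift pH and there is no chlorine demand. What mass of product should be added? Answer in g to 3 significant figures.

[OCl⁻]/[HOCl] = 10^(pH − pKa) = 10^(7.65 − 7.48) = 1.479; fraction as HOCl = 1/(1 + 1.479) = 0.4034.
Free chlorine required for 1.11 ppm HOCl: 1.11 / 0.4034 = 2.752 ppm.
FC to add: 2.752 − 0.5 = 2.252 mg/L as Cl₂.
Cl₂ equivalent: 2.252 mg/L × 57,700 L = 129.9 g.
Product at 88.8% available Cl: 129.9 / 0.888 = 146.3 g.

146 g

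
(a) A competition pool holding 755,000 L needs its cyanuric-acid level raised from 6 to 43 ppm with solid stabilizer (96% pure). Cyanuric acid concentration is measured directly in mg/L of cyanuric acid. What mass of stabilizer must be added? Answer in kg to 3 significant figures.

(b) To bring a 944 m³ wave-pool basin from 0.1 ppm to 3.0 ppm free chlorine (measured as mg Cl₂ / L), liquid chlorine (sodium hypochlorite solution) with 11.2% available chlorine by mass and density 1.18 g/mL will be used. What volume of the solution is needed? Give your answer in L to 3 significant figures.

(a) CYA to add: (43 − 6) = 37 mg/L × 755,000 L = 27,940 g cyanuric acid.
(a) At 96% purity: 27,940 / 0.96 = 29,100 g product.

(b) Volume: 944 m³ = 944,000 L.
(b) Chlorine deficit: 3.0 − 0.1 = 2.9 ppm = 2.9 mg/L as Cl₂.
(b) Cl₂ equivalent needed: 2.9 mg/L × 944,000 L = 2,738,000 mg = 2738 g.
(b) Product at 11.2% available chlorine: 2738 / 0.112 = 24,440 g.
(b) Volume at density 1.18 g/mL: 24,440 g ÷ 1.18 g/mL = 20,710 mL.

(a) 29.1 kg; (b) 20.7 L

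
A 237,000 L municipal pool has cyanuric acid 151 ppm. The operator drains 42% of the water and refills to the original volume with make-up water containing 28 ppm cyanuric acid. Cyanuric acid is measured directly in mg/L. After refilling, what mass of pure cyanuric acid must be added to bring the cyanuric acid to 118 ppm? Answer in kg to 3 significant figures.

4.42 kg

After draining 42% and refilling: 151 × 0.58 + 28 × 0.42 = 99.34 ppm.
Deficit to target: 118 − 99.34 = 18.66 mg/L.
Mass: 18.66 mg/L × 237,000 L = 4422 g cyanuric acid.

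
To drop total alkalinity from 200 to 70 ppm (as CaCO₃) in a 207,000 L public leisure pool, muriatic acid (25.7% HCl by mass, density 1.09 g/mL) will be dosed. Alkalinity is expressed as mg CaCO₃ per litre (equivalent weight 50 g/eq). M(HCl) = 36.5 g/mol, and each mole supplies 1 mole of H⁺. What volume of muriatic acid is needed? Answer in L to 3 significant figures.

Alkalinity to neutralize: (200 − 70) = 130 mg/L as CaCO₃ × 207,000 L = 26,910 g as CaCO₃.
Equivalents of H⁺ required: 26,910 ÷ 50 g/eq = 538.2 eq = 538.2 mol HCl.
Mass of HCl: 538.2 × 36.5 = 19,640 g.
Mass of 25.7% solution: 19,640 / 0.257 = 76,440 g.
Volume: 76,440 g ÷ 1.09 g/mL = 70,130 mL.

70.1 L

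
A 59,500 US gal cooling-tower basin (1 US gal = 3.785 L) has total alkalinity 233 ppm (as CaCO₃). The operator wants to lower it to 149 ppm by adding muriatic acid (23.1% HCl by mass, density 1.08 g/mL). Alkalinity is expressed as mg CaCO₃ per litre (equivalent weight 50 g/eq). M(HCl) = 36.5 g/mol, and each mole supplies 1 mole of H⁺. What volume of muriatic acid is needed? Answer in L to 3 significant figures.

Volume: 59,500 US gal × 3.785 L/gal = 225,208 L.
Alkalinity to neutralize: (233 − 149) = 84 mg/L as CaCO₃ × 225,208 L = 18,920 g as CaCO₃.
Equivalents of H⁺ required: 18,920 ÷ 50 g/eq = 378.3 eq = 378.3 mol HCl.
Mass of HCl: 378.3 × 36.5 = 13,810 g.
Mass of 23.1% solution: 13,810 / 0.231 = 59,780 g.
Volume: 59,780 g ÷ 1.08 g/mL = 55,350 mL.

55.4 L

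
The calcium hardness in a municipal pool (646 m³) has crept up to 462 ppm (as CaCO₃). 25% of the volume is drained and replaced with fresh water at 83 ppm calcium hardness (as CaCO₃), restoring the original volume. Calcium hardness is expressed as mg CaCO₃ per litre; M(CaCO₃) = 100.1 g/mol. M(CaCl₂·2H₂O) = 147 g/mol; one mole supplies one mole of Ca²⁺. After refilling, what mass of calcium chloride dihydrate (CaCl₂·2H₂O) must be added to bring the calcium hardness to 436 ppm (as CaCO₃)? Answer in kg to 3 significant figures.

65.2 kg

Volume: 646 m³ = 646,000 L.
After draining 25% and refilling: 462 × 0.75 + 83 × 0.25 = 367.25 ppm.
Deficit to target: 436 − 367.25 = 68.75 mg/L.
As CaCO₃: 68.75 mg/L × 646,000 L = 44,410 g; ÷ 100.1 = 443.7 mol Ca²⁺.
Mass: 443.7 × 147 = 65,220 g.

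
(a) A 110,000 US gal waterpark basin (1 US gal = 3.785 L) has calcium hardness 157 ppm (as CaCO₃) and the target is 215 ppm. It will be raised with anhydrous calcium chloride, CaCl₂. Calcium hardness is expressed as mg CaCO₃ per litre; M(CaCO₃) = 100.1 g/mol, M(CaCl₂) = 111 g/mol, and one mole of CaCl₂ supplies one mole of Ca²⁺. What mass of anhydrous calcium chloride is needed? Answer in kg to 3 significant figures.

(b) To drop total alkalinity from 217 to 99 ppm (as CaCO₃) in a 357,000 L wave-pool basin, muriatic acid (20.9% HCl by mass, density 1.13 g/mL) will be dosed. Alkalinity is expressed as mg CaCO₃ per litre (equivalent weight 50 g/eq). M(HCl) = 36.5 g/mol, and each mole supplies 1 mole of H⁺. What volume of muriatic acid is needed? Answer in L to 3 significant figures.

(a) Volume: 110,000 US gal × 3.785 L/gal = 416,350 L.
(a) Hardness to add: (215 − 157) = 58 mg/L as CaCO₃ × 416,350 L = 24,150 g as CaCO₃.
(a) Moles of Ca²⁺ (1 mol Ca²⁺ ≡ 1 mol CaCO₃): 24,150 / 100.1 g/mol = 241.2 mol.
(a) Mass of CaCl₂: 241.2 × 111 = 26,780 g.

(b) Alkalinity to neutralize: (217 − 99) = 118 mg/L as CaCO₃ × 357,000 L = 42,130 g as CaCO₃.
(b) Equivalents of H⁺ required: 42,130 ÷ 50 g/eq = 842.5 eq = 842.5 mol HCl.
(b) Mass of HCl: 842.5 × 36.5 = 30,750 g.
(b) Mass of 20.9% solution: 30,750 / 0.209 = 147,100 g.
(b) Volume: 147,100 g ÷ 1.13 g/mL = 130,200 mL.

(a) 26.8 kg; (b) 130 L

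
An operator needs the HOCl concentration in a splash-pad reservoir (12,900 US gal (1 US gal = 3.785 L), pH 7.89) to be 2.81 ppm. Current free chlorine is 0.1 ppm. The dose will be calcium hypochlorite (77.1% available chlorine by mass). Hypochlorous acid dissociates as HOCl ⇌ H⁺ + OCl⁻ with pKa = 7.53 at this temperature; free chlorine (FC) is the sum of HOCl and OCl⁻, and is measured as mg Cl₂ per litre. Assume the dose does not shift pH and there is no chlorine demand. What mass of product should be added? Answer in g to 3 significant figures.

Volume: 12,900 US gal × 3.785 L/gal = 48,826 L.
[OCl⁻]/[HOCl] = 10^(pH − pKa) = 10^(7.89 − 7.53) = 2.291; fraction as HOCl = 1/(1 + 2.291) = 0.3039.
Free chlorine required for 2.81 ppm HOCl: 2.81 / 0.3039 = 9.247 ppm.
FC to add: 9.247 − 0.1 = 9.147 mg/L as Cl₂.
Cl₂ equivalent: 9.147 mg/L × 48,826 L = 446.6 g.
Product at 77.1% available Cl: 446.6 / 0.771 = 579.3 g.

579 g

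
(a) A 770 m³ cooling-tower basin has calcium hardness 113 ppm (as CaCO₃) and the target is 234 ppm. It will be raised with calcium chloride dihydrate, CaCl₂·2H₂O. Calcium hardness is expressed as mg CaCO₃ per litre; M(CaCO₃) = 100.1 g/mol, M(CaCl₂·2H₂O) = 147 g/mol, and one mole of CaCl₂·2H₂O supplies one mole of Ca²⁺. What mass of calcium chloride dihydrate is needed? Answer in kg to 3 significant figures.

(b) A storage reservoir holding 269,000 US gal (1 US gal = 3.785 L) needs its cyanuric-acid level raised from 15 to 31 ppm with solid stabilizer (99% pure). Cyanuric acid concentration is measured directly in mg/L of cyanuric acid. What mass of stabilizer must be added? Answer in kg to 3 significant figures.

(a) 137 kg; (b) 16.5 kg

(a) Volume: 770 m³ = 770,000 L.
(a) Hardness to add: (234 − 113) = 121 mg/L as CaCO₃ × 770,000 L = 93,170 g as CaCO₃.
(a) Moles of Ca²⁺ (1 mol Ca²⁺ ≡ 1 mol CaCO₃): 93,170 / 100.1 g/mol = 930.8 mol.
(a) Mass of CaCl₂·2H₂O: 930.8 × 147 = 136,800 g.

(b) Volume: 269,000 US gal × 3.785 L/gal = 1,018,165 L.
(b) CYA to add: (31 − 15) = 16 mg/L × 1,018,165 L = 16,290 g cyanuric acid.
(b) At 99% purity: 16,290 / 0.99 = 16,460 g product.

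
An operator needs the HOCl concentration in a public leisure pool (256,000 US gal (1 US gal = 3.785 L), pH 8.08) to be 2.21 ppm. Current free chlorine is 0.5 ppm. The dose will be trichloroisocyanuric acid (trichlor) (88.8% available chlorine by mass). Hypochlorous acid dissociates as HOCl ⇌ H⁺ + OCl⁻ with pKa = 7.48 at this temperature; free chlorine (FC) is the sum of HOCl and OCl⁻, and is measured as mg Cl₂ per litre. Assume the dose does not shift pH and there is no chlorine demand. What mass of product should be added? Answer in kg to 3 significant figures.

Volume: 256,000 US gal × 3.785 L/gal = 968,960 L.
[OCl⁻]/[HOCl] = 10^(pH − pKa) = 10^(8.08 − 7.48) = 3.981; fraction as HOCl = 1/(1 + 3.981) = 0.2008.
Free chlorine required for 2.21 ppm HOCl: 2.21 / 0.2008 = 11.01 ppm.
FC to add: 11.01 − 0.5 = 10.51 mg/L as Cl₂.
Cl₂ equivalent: 10.51 mg/L × 968,960 L = 10,180 g.
Product at 88.8% available Cl: 10,180 / 0.888 = 11,470 g.

11.5 kg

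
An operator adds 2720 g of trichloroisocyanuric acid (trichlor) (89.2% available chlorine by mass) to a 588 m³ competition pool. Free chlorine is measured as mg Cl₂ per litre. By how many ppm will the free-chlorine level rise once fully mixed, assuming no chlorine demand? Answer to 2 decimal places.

4.13 ppm

Volume: 588 m³ = 588,000 L.
Available chlorine delivered: 2720 g × 0.892 = 2426 g as Cl₂.
Concentration rise: 2426 g / 588,000 L = 4.126 mg/L = 4.13 ppm.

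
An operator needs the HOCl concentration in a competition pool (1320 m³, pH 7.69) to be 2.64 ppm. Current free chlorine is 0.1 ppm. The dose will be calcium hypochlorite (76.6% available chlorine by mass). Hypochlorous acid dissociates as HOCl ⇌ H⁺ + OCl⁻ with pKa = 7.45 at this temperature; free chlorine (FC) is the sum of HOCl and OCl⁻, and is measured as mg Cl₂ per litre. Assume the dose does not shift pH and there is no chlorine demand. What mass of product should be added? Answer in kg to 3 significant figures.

Volume: 1320 m³ = 1,320,000 L.
[OCl⁻]/[HOCl] = 10^(pH − pKa) = 10^(7.69 − 7.45) = 1.738; fraction as HOCl = 1/(1 + 1.738) = 0.3653.
Free chlorine required for 2.64 ppm HOCl: 2.64 / 0.3653 = 7.228 ppm.
FC to add: 7.228 − 0.1 = 7.128 mg/L as Cl₂.
Cl₂ equivalent: 7.128 mg/L × 1,320,000 L = 9409 g.
Product at 76.6% available Cl: 9409 / 0.766 = 12,280 g.

12.3 kg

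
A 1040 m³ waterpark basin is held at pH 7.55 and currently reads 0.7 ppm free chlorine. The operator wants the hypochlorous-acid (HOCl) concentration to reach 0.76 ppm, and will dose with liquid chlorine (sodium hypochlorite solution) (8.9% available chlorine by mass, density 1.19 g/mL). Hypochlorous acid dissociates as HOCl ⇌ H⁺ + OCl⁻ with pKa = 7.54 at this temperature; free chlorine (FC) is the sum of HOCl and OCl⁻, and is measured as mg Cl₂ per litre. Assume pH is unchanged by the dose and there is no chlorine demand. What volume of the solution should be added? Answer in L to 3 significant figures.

8.23 L

Volume: 1040 m³ = 1,040,000 L.
[OCl⁻]/[HOCl] = 10^(pH − pKa) = 10^(7.55 − 7.54) = 1.023; fraction as HOCl = 1/(1 + 1.023) = 0.4942.
Free chlorine required for 0.76 ppm HOCl: 0.76 / 0.4942 = 1.538 ppm.
FC to add: 1.538 − 0.7 = 0.8377 mg/L as Cl₂.
Cl₂ equivalent: 0.8377 mg/L × 1,040,000 L = 871.2 g.
Product at 8.9% available Cl: 871.2 / 0.089 = 9789 g.
Volume: 9789 g ÷ 1.19 g/mL = 8226 mL.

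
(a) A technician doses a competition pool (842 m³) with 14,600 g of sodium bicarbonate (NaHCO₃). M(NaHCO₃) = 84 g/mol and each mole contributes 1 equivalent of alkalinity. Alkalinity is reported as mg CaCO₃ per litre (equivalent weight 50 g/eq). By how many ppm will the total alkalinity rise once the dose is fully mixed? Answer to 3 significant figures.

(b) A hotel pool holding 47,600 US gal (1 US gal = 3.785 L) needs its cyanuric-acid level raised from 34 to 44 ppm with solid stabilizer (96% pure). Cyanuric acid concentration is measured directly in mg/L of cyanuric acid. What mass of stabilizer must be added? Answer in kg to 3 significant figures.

(a) 10.3 ppm; (b) 1.88 kg

(a) Volume: 842 m³ = 842,000 L.
(a) Moles of NaHCO₃: 14,600 g ÷ 84 g/mol = 173.8 mol → 173.8 eq of alkalinity.
(a) As CaCO₃: 173.8 eq × 50 g/eq = 8690 g.
(a) Rise: 8690 g / 842,000 L × 1000 = 10.32 mg/L.

(b) Volume: 47,600 US gal × 3.785 L/gal = 180,166 L.
(b) CYA to add: (44 − 34) = 10 mg/L × 180,166 L = 1802 g cyanuric acid.
(b) At 96% purity: 1802 / 0.96 = 1877 g product.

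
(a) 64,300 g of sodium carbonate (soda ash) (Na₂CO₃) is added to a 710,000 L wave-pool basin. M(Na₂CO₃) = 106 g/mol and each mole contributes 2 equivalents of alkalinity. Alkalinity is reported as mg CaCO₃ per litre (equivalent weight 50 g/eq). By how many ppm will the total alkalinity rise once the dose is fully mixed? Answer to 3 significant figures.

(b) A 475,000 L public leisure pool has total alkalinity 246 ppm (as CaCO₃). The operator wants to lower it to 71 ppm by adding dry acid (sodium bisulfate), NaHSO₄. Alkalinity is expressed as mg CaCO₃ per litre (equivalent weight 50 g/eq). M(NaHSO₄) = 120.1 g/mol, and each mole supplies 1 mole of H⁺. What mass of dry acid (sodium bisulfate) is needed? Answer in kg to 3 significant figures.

(a) Moles of Na₂CO₃: 64,300 g ÷ 106 g/mol = 606.6 mol → 1213 eq of alkalinity.
(a) As CaCO₃: 1213 eq × 50 g/eq = 60,660 g.
(a) Rise: 60,660 g / 710,000 L × 1000 = 85.44 mg/L.

(b) Alkalinity to neutralize: (246 − 71) = 175 mg/L as CaCO₃ × 475,000 L = 83,120 g as CaCO₃.
(b) Equivalents of H⁺ required: 83,120 ÷ 50 g/eq = 1662 eq = 1662 mol NaHSO₄.
(b) Mass of NaHSO₄: 1662 × 120.1 = 199,700 g.

(a) 85.4 ppm; (b) 200 kg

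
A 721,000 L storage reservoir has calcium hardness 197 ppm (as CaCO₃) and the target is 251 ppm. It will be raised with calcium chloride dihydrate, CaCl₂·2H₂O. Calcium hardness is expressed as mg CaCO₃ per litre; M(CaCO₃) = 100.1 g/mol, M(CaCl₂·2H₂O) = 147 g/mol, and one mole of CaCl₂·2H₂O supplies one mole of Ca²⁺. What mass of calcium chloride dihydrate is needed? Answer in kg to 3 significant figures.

Hardness to add: (251 − 197) = 54 mg/L as CaCO₃ × 721,000 L = 38,930 g as CaCO₃.
Moles of Ca²⁺ (1 mol Ca²⁺ ≡ 1 mol CaCO₃): 38,930 / 100.1 g/mol = 389 mol.
Mass of CaCl₂·2H₂O: 389 × 147 = 57,180 g.

57.2 kg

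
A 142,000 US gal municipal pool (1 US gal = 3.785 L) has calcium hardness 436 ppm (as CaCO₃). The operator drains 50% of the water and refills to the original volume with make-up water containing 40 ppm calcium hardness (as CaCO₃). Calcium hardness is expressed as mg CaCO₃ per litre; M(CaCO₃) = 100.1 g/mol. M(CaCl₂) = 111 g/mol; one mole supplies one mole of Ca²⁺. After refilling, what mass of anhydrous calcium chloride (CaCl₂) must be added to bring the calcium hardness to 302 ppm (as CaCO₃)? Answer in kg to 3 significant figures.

38.1 kg

Volume: 142,000 US gal × 3.785 L/gal = 537,470 L.
After draining 50% and refilling: 436 × 0.50 + 40 × 0.50 = 238 ppm.
Deficit to target: 302 − 238 = 64 mg/L.
As CaCO₃: 64 mg/L × 537,470 L = 34,400 g; ÷ 100.1 = 343.6 mol Ca²⁺.
Mass: 343.6 × 111 = 38,140 g.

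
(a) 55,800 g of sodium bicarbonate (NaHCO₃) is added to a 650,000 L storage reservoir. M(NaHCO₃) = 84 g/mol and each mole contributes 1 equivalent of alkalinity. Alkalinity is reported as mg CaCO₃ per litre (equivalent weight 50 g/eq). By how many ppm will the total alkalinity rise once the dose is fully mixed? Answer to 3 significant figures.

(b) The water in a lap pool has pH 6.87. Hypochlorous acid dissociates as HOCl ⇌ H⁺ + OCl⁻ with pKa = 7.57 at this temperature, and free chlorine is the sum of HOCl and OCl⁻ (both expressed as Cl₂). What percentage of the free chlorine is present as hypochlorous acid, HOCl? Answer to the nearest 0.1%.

(a) 51.1 ppm; (b) 83.4%

(a) Moles of NaHCO₃: 55,800 g ÷ 84 g/mol = 664.3 mol → 664.3 eq of alkalinity.
(a) As CaCO₃: 664.3 eq × 50 g/eq = 33,210 g.
(a) Rise: 33,210 g / 650,000 L × 1000 = 51.1 mg/L.

(b) [OCl⁻]/[HOCl] = 10^(pH − pKa) = 10^(6.87 − 7.57) = 10^-0.70 = 0.1995.
(b) Fraction as HOCl = 1 / (1 + 0.1995) = 0.8337.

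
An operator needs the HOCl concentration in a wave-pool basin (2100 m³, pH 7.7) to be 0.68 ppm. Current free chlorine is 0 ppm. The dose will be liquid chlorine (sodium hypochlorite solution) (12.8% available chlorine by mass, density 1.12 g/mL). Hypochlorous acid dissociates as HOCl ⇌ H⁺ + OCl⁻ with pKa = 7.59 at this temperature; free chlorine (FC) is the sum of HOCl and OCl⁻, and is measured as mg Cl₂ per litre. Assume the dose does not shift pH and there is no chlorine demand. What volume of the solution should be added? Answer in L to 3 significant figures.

22.8 L

Volume: 2100 m³ = 2,100,000 L.
[OCl⁻]/[HOCl] = 10^(pH − pKa) = 10^(7.7 − 7.59) = 1.288; fraction as HOCl = 1/(1 + 1.288) = 0.437.
Free chlorine required for 0.68 ppm HOCl: 0.68 / 0.437 = 1.556 ppm.
FC to add: 1.556 − 0 = 1.556 mg/L as Cl₂.
Cl₂ equivalent: 1.556 mg/L × 2,100,000 L = 3268 g.
Product at 12.8% available Cl: 3268 / 0.128 = 25,530 g.
Volume: 25,530 g ÷ 1.12 g/mL = 22,790 mL.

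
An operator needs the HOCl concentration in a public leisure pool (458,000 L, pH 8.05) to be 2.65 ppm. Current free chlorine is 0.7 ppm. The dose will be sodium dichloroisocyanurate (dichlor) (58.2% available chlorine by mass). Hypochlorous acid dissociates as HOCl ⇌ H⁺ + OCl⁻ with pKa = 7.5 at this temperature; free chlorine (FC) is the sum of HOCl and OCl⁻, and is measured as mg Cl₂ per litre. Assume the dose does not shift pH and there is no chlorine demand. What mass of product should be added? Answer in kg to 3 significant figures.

8.93 kg

[OCl⁻]/[HOCl] = 10^(pH − pKa) = 10^(8.05 − 7.5) = 3.548; fraction as HOCl = 1/(1 + 3.548) = 0.2199.
Free chlorine required for 2.65 ppm HOCl: 2.65 / 0.2199 = 12.05 ppm.
FC to add: 12.05 − 0.7 = 11.35 mg/L as Cl₂.
Cl₂ equivalent: 11.35 mg/L × 458,000 L = 5199 g.
Product at 58.2% available Cl: 5199 / 0.582 = 8934 g.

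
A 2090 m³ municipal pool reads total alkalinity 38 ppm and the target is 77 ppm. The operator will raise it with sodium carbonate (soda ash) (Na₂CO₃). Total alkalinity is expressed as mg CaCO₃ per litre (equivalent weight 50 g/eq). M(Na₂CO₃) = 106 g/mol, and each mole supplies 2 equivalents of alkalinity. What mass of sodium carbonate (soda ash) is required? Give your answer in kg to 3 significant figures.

86.4 kg

Volume: 2090 m³ = 2,090,000 L.
Alkalinity to add: (77 − 38) = 39 mg/L as CaCO₃ × 2,090,000 L = 81,510 g as CaCO₃.
Equivalents: 81,510 g ÷ 50 g/eq = 1630 eq.
Each mole of Na₂CO₃ supplies 2 eq, so 1630 / 2 = 815.1 mol.
Mass: 815.1 mol × 106 g/mol = 86,400 g.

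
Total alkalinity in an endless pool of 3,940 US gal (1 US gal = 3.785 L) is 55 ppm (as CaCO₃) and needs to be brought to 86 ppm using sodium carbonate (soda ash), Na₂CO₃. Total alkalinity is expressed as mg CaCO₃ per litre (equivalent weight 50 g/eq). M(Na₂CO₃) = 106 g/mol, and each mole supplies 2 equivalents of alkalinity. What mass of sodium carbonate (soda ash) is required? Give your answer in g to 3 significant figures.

490 g

Volume: 3,940 US gal × 3.785 L/gal = 14,913 L.
Alkalinity to add: (86 − 55) = 31 mg/L as CaCO₃ × 14,913 L = 462.3 g as CaCO₃.
Equivalents: 462.3 g ÷ 50 g/eq = 9.246 eq.
Each mole of Na₂CO₃ supplies 2 eq, so 9.246 / 2 = 4.623 mol.
Mass: 4.623 mol × 106 g/mol = 490 g.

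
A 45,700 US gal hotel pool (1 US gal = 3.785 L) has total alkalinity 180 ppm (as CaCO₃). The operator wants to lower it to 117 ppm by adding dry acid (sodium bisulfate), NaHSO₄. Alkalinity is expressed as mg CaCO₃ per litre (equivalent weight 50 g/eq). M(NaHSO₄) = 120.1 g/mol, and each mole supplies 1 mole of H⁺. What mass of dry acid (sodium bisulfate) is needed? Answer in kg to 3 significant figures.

Volume: 45,700 US gal × 3.785 L/gal = 172,974 L.
Alkalinity to neutralize: (180 − 117) = 63 mg/L as CaCO₃ × 172,974 L = 10,900 g as CaCO₃.
Equivalents of H⁺ required: 10,900 ÷ 50 g/eq = 217.9 eq = 217.9 mol NaHSO₄.
Mass of NaHSO₄: 217.9 × 120.1 = 26,180 g.

26.2 kg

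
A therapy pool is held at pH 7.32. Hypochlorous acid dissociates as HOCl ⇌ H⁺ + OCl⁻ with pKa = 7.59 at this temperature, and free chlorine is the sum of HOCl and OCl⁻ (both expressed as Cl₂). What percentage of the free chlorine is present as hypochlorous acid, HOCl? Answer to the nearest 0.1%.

[OCl⁻]/[HOCl] = 10^(pH − pKa) = 10^(7.32 − 7.59) = 10^-0.27 = 0.537.
Fraction as HOCl = 1 / (1 + 0.537) = 0.6506.

65.1%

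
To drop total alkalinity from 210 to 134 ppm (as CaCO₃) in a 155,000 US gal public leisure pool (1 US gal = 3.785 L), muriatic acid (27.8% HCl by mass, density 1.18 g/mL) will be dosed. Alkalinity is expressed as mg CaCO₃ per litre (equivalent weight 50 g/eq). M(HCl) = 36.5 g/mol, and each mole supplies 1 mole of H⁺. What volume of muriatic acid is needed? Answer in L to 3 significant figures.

99.2 L

Volume: 155,000 US gal × 3.785 L/gal = 586,675 L.
Alkalinity to neutralize: (210 − 134) = 76 mg/L as CaCO₃ × 586,675 L = 44,590 g as CaCO₃.
Equivalents of H⁺ required: 44,590 ÷ 50 g/eq = 891.7 eq = 891.7 mol HCl.
Mass of HCl: 891.7 × 36.5 = 32,550 g.
Mass of 27.8% solution: 32,550 / 0.278 = 117,100 g.
Volume: 117,100 g ÷ 1.18 g/mL = 99,220 mL.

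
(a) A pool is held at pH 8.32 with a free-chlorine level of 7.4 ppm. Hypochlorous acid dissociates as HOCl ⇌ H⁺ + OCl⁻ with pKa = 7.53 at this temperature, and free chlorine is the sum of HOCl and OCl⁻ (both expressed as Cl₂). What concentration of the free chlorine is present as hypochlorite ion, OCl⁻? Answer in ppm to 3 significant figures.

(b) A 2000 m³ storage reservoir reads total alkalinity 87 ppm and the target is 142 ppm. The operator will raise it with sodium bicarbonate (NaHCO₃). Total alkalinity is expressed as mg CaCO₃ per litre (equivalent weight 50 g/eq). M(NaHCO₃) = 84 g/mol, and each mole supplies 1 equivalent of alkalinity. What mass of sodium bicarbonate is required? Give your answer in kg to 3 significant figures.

(a) 6.37 ppm; (b) 185 kg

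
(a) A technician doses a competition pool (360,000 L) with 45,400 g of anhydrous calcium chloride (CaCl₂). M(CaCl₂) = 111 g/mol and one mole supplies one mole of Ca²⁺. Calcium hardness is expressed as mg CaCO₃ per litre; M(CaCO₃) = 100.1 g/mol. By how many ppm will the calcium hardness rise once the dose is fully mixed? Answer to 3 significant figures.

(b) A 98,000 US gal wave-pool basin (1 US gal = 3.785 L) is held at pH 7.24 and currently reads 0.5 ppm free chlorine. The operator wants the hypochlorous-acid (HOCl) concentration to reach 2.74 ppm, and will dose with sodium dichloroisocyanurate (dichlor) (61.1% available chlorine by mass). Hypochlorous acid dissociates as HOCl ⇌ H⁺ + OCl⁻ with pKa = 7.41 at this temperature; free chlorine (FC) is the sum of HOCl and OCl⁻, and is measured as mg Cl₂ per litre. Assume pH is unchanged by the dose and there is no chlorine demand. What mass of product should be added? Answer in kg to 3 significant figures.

(a) Moles of Ca²⁺: 45,400 g ÷ 111 g/mol = 409 mol.
(a) As CaCO₃: 409 mol × 100.1 g/mol = 40,940 g.
(a) Rise: 40,940 g / 360,000 L × 1000 = 113.7 mg/L.

(b) Volume: 98,000 US gal × 3.785 L/gal = 370,930 L.
(b) [OCl⁻]/[HOCl] = 10^(pH − pKa) = 10^(7.24 − 7.41) = 0.6761; fraction as HOCl = 1/(1 + 0.6761) = 0.5966.
(b) Free chlorine required for 2.74 ppm HOCl: 2.74 / 0.5966 = 4.592 ppm.
(b) FC to add: 4.592 − 0.5 = 4.092 mg/L as Cl₂.
(b) Cl₂ equivalent: 4.092 mg/L × 370,930 L = 1518 g.
(b) Product at 61.1% available Cl: 1518 / 0.611 = 2484 g.

(a) 114 ppm; (b) 2.48 kg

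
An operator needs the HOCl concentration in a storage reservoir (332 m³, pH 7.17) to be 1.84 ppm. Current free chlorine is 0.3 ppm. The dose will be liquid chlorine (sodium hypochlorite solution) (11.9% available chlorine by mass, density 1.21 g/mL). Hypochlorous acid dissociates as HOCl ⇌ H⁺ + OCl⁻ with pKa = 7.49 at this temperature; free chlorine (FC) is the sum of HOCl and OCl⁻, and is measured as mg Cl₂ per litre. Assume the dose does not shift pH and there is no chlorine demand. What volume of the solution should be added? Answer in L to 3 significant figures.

5.58 L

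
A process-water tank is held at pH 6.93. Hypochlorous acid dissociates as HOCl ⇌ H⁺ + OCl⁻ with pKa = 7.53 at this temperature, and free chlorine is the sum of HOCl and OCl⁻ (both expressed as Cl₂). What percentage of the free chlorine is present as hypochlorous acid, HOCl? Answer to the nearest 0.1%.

79.9%

[OCl⁻]/[HOCl] = 10^(pH − pKa) = 10^(6.93 − 7.53) = 10^-0.60 = 0.2512.
Fraction as HOCl = 1 / (1 + 0.2512) = 0.7992.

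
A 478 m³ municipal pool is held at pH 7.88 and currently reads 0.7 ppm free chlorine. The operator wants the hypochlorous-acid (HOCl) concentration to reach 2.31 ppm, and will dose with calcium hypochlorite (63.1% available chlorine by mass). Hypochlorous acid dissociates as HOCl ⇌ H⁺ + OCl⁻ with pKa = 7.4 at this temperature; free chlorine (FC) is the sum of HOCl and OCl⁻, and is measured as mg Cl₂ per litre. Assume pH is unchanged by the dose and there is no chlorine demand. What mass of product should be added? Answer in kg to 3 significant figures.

Volume: 478 m³ = 478,000 L.
[OCl⁻]/[HOCl] = 10^(pH − pKa) = 10^(7.88 − 7.4) = 3.02; fraction as HOCl = 1/(1 + 3.02) = 0.2488.
Free chlorine required for 2.31 ppm HOCl: 2.31 / 0.2488 = 9.286 ppm.
FC to add: 9.286 − 0.7 = 8.586 mg/L as Cl₂.
Cl₂ equivalent: 8.586 mg/L × 478,000 L = 4104 g.
Product at 63.1% available Cl: 4104 / 0.631 = 6504 g.

6.50 kg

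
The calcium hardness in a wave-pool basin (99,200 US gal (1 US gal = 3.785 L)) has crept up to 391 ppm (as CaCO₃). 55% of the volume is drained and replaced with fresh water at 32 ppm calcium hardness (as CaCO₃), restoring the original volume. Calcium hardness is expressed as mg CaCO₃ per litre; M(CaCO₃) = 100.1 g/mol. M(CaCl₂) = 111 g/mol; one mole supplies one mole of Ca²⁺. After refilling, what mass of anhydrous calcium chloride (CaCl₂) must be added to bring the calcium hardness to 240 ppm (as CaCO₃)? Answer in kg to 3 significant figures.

19.3 kg

Volume: 99,200 US gal × 3.785 L/gal = 375,472 L.
After draining 55% and refilling: 391 × 0.45 + 32 × 0.55 = 193.55 ppm.
Deficit to target: 240 − 193.55 = 46.45 mg/L.
As CaCO₃: 46.45 mg/L × 375,472 L = 17,440 g; ÷ 100.1 = 174.2 mol Ca²⁺.
Mass: 174.2 × 111 = 19,340 g.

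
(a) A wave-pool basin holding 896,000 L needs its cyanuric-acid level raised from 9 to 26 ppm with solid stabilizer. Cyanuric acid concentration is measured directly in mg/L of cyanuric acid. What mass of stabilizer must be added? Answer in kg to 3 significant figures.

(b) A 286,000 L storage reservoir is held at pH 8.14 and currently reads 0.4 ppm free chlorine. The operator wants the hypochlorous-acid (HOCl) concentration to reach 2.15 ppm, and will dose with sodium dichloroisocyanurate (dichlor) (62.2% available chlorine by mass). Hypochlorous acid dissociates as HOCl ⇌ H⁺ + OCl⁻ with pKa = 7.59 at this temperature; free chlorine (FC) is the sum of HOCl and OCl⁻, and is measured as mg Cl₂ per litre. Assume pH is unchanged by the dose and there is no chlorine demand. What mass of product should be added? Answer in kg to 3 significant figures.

(a) CYA to add: (26 − 9) = 17 mg/L × 896,000 L = 15,230 g cyanuric acid.

(b) [OCl⁻]/[HOCl] = 10^(pH − pKa) = 10^(8.14 − 7.59) = 3.548; fraction as HOCl = 1/(1 + 3.548) = 0.2199.
(b) Free chlorine required for 2.15 ppm HOCl: 2.15 / 0.2199 = 9.778 ppm.
(b) FC to add: 9.778 − 0.4 = 9.378 mg/L as Cl₂.
(b) Cl₂ equivalent: 9.378 mg/L × 286,000 L = 2682 g.
(b) Product at 62.2% available Cl: 2682 / 0.622 = 4312 g.

(a) 15.2 kg; (b) 4.31 kg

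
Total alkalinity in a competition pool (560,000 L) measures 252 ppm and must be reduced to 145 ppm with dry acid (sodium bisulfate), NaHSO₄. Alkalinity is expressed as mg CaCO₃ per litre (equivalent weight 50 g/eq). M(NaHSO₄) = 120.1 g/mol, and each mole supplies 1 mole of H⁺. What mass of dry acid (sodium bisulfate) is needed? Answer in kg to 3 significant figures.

144 kg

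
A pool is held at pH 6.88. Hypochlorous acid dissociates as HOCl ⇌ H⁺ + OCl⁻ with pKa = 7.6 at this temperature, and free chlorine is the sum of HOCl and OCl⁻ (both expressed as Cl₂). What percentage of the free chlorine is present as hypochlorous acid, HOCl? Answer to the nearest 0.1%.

[OCl⁻]/[HOCl] = 10^(pH − pKa) = 10^(6.88 − 7.6) = 10^-0.72 = 0.1905.
Fraction as HOCl = 1 / (1 + 0.1905) = 0.84.

84.0%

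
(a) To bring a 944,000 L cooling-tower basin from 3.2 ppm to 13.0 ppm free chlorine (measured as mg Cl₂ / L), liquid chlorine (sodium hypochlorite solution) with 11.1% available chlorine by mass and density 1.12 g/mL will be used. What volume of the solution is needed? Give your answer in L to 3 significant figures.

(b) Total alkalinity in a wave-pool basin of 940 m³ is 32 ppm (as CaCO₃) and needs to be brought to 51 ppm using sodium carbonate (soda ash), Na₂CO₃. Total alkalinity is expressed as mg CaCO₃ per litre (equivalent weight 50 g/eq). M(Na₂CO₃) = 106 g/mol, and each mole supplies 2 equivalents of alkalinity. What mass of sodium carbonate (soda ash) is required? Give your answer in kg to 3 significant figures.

(a) 74.4 L; (b) 18.9 kg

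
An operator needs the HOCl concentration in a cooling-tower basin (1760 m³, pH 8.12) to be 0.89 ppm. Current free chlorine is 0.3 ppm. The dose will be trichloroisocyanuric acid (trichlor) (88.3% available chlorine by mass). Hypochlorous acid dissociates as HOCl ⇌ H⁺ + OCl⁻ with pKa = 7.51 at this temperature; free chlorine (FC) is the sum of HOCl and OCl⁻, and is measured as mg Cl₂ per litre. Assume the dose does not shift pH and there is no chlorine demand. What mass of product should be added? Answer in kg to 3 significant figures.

Volume: 1760 m³ = 1,760,000 L.
[OCl⁻]/[HOCl] = 10^(pH − pKa) = 10^(8.12 − 7.51) = 4.074; fraction as HOCl = 1/(1 + 4.074) = 0.1971.
Free chlorine required for 0.89 ppm HOCl: 0.89 / 0.1971 = 4.516 ppm.
FC to add: 4.516 − 0.3 = 4.216 mg/L as Cl₂.
Cl₂ equivalent: 4.216 mg/L × 1,760,000 L = 7420 g.
Product at 88.3% available Cl: 7420 / 0.883 = 8403 g.

8.40 kg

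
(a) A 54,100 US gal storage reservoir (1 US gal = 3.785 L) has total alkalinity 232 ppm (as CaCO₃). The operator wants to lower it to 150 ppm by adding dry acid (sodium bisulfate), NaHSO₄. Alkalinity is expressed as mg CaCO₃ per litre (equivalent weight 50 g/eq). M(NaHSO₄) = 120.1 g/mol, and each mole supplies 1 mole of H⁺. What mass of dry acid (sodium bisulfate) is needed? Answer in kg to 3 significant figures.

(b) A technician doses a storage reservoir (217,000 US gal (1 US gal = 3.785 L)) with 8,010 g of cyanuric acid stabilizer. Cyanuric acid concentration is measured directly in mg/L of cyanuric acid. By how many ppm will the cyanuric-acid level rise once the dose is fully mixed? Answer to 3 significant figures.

(a) Volume: 54,100 US gal × 3.785 L/gal = 204,768 L.
(a) Alkalinity to neutralize: (232 − 150) = 82 mg/L as CaCO₃ × 204,768 L = 16,790 g as CaCO₃.
(a) Equivalents of H⁺ required: 16,790 ÷ 50 g/eq = 335.8 eq = 335.8 mol NaHSO₄.
(a) Mass of NaHSO₄: 335.8 × 120.1 = 40,330 g.

(b) Volume: 217,000 US gal × 3.785 L/gal = 821,345 L.
(b) Rise: 8,010 g / 821,345 L × 1000 = 9.752 mg/L.

(a) 40.3 kg; (b) 9.75 ppm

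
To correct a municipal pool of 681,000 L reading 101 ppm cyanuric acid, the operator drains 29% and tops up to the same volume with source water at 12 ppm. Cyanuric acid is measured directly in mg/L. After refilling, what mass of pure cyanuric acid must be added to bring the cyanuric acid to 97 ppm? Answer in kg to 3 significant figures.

14.9 kg

After draining 29% and refilling: 101 × 0.71 + 12 × 0.29 = 75.19 ppm.
Deficit to target: 97 − 75.19 = 21.81 mg/L.
Mass: 21.81 mg/L × 681,000 L = 14,850 g cyanuric acid.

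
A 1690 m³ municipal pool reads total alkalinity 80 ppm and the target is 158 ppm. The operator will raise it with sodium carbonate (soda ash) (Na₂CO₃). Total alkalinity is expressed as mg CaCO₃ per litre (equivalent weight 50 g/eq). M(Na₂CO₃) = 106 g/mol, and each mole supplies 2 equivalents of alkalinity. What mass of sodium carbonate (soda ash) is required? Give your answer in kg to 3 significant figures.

140 kg

Volume: 1690 m³ = 1,690,000 L.
Alkalinity to add: (158 − 80) = 78 mg/L as CaCO₃ × 1,690,000 L = 131,800 g as CaCO₃.
Equivalents: 131,800 g ÷ 50 g/eq = 2636 eq.
Each mole of Na₂CO₃ supplies 2 eq, so 2636 / 2 = 1318 mol.
Mass: 1318 mol × 106 g/mol = 139,700 g.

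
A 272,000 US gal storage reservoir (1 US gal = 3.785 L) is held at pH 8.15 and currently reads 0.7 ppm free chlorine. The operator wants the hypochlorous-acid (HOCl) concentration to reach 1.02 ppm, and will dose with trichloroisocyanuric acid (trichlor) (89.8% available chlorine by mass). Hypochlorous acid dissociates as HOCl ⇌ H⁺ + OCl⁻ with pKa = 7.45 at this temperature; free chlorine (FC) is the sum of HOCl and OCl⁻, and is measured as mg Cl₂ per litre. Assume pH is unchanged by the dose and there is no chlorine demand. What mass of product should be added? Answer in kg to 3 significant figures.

6.23 kg

Volume: 272,000 US gal × 3.785 L/gal = 1,029,520 L.
[OCl⁻]/[HOCl] = 10^(pH − pKa) = 10^(8.15 − 7.45) = 5.012; fraction as HOCl = 1/(1 + 5.012) = 0.1663.
Free chlorine required for 1.02 ppm HOCl: 1.02 / 0.1663 = 6.132 ppm.
FC to add: 6.132 − 0.7 = 5.432 mg/L as Cl₂.
Cl₂ equivalent: 5.432 mg/L × 1,029,520 L = 5592 g.
Product at 89.8% available Cl: 5592 / 0.898 = 6228 g.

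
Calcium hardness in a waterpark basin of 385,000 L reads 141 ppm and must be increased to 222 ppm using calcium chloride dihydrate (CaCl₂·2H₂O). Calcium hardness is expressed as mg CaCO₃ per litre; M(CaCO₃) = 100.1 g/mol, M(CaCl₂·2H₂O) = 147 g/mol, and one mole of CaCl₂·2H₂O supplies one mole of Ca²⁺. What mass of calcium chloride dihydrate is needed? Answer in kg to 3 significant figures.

Hardness to add: (222 − 141) = 81 mg/L as CaCO₃ × 385,000 L = 31,180 g as CaCO₃.
Moles of Ca²⁺ (1 mol Ca²⁺ ≡ 1 mol CaCO₃): 31,180 / 100.1 g/mol = 311.5 mol.
Mass of CaCl₂·2H₂O: 311.5 × 147 = 45,800 g.

45.8 kg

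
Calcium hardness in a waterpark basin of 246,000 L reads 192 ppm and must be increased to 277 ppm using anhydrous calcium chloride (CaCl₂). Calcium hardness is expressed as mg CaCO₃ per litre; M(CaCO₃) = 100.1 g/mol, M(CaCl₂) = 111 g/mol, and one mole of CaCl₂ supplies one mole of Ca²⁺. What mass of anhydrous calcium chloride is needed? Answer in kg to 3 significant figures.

23.2 kg

Hardness to add: (277 − 192) = 85 mg/L as CaCO₃ × 246,000 L = 20,910 g as CaCO₃.
Moles of Ca²⁺ (1 mol Ca²⁺ ≡ 1 mol CaCO₃): 20,910 / 100.1 g/mol = 208.9 mol.
Mass of CaCl₂: 208.9 × 111 = 23,190 g.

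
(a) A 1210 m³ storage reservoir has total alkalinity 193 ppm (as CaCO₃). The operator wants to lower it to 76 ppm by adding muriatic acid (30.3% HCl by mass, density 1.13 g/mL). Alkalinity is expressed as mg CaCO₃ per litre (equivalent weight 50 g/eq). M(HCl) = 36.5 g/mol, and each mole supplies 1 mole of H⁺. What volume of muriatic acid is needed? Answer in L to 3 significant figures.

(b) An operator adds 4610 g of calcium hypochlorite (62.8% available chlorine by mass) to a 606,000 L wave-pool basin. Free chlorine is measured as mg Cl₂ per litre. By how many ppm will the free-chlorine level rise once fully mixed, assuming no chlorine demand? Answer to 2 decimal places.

(a) 302 L; (b) 4.78 ppm

(a) Volume: 1210 m³ = 1,210,000 L.
(a) Alkalinity to neutralize: (193 − 76) = 117 mg/L as CaCO₃ × 1,210,000 L = 141,600 g as CaCO₃.
(a) Equivalents of H⁺ required: 141,600 ÷ 50 g/eq = 2831 eq = 2831 mol HCl.
(a) Mass of HCl: 2831 × 36.5 = 103,300 g.
(a) Mass of 30.3% solution: 103,300 / 0.303 = 341,100 g.
(a) Volume: 341,100 g ÷ 1.13 g/mL = 301,800 mL.

(b) Available chlorine delivered: 4610 g × 0.628 = 2895 g as Cl₂.
(b) Concentration rise: 2895 g / 606,000 L = 4.777 mg/L = 4.78 ppm.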